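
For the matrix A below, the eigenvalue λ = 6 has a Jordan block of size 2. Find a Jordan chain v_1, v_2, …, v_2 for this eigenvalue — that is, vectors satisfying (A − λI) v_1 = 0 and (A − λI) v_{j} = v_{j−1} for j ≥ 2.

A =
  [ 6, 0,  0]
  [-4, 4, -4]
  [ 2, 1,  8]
A Jordan chain for λ = 6 of length 2:
v_1 = (0, -4, 2)ᵀ
v_2 = (1, 0, 0)ᵀ

Let N = A − (6)·I. We want v_2 with N^2 v_2 = 0 but N^1 v_2 ≠ 0; then v_{j-1} := N · v_j for j = 2, …, 2.

Pick v_2 = (1, 0, 0)ᵀ.
Then v_1 = N · v_2 = (0, -4, 2)ᵀ.

Sanity check: (A − (6)·I) v_1 = (0, 0, 0)ᵀ = 0. ✓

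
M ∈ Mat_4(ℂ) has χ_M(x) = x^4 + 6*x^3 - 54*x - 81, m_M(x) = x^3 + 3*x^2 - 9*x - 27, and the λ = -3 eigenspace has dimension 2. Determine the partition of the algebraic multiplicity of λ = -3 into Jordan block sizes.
Block sizes for λ = -3: [2, 1]

Step 1 — from the characteristic polynomial, algebraic multiplicity of λ = -3 is 3. From dim ker(M − (-3)·I) = 2, there are exactly 2 Jordan blocks for λ = -3.
Step 2 — from the minimal polynomial, the factor (x + 3)^2 tells us the largest block for λ = -3 has size 2.
Step 3 — with total size 3, 2 blocks, and largest block 2, the block sizes (in nonincreasing order) are [2, 1].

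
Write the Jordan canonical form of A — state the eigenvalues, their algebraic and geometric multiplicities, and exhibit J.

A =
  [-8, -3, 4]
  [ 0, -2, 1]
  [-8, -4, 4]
J_3(-2)

The characteristic polynomial is
  det(x·I − A) = x^3 + 6*x^2 + 12*x + 8 = (x + 2)^3

Eigenvalues and multiplicities (the geometric multiplicity of λ is n − rank(A − λI), which equals the number of Jordan blocks for λ):
  λ = -2: algebraic multiplicity = 3, geometric multiplicity = 1

Determining the block sizes for each eigenvalue:
  λ = -2: one block (gm = 1), so the single block has size am = 3 → block sizes [3]

Assembling the blocks gives a Jordan form
J =
  [-2,  1,  0]
  [ 0, -2,  1]
  [ 0,  0, -2]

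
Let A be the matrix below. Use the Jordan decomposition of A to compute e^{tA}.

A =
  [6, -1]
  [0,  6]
e^{tA} =
  [exp(6*t), -t*exp(6*t)]
  [0, exp(6*t)]

Strategy: write A = P · J · P⁻¹ where J is a Jordan canonical form, so e^{tA} = P · e^{tJ} · P⁻¹, and e^{tJ} can be computed block-by-block.

A has Jordan form
J =
  [6, 1]
  [0, 6]
(up to reordering of blocks).

Per-block formulas:
  For a 2×2 Jordan block J_2(6): exp(t · J_2(6)) = e^(6t)·(I + t·N), where N is the 2×2 nilpotent shift.

After assembling e^{tJ} and conjugating by P, we get:

e^{tA} =
  [exp(6*t), -t*exp(6*t)]
  [0, exp(6*t)]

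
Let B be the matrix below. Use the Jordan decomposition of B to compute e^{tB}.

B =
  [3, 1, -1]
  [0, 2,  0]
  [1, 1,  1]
e^{tB} =
  [t*exp(2*t) + exp(2*t), t*exp(2*t), -t*exp(2*t)]
  [0, exp(2*t), 0]
  [t*exp(2*t), t*exp(2*t), -t*exp(2*t) + exp(2*t)]

Strategy: write B = P · J · P⁻¹ where J is a Jordan canonical form, so e^{tB} = P · e^{tJ} · P⁻¹, and e^{tJ} can be computed block-by-block.

B has Jordan form
J =
  [2, 1, 0]
  [0, 2, 0]
  [0, 0, 2]
(up to reordering of blocks).

Per-block formulas:
  For a 1×1 block at λ = 2: exp(t · [2]) = [e^(2t)].
  For a 2×2 Jordan block J_2(2): exp(t · J_2(2)) = e^(2t)·(I + t·N), where N is the 2×2 nilpotent shift.

After assembling e^{tJ} and conjugating by P, we get:

e^{tB} =
  [t*exp(2*t) + exp(2*t), t*exp(2*t), -t*exp(2*t)]
  [0, exp(2*t), 0]
  [t*exp(2*t), t*exp(2*t), -t*exp(2*t) + exp(2*t)]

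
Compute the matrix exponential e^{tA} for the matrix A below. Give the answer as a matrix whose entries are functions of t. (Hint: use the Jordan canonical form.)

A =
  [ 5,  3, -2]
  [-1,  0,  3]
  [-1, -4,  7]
e^{tA} =
  [t*exp(4*t) + exp(4*t), -t^2*exp(4*t)/2 + 3*t*exp(4*t), t^2*exp(4*t)/2 - 2*t*exp(4*t)]
  [-t*exp(4*t), t^2*exp(4*t)/2 - 4*t*exp(4*t) + exp(4*t), -t^2*exp(4*t)/2 + 3*t*exp(4*t)]
  [-t*exp(4*t), t^2*exp(4*t)/2 - 4*t*exp(4*t), -t^2*exp(4*t)/2 + 3*t*exp(4*t) + exp(4*t)]

Strategy: write A = P · J · P⁻¹ where J is a Jordan canonical form, so e^{tA} = P · e^{tJ} · P⁻¹, and e^{tJ} can be computed block-by-block.

A has Jordan form
J =
  [4, 1, 0]
  [0, 4, 1]
  [0, 0, 4]
(up to reordering of blocks).

Per-block formulas:
  For a 3×3 Jordan block J_3(4): exp(t · J_3(4)) = e^(4t)·(I + t·N + (t^2/2)·N^2), where N is the 3×3 nilpotent shift.

After assembling e^{tJ} and conjugating by P, we get:

e^{tA} =
  [t*exp(4*t) + exp(4*t), -t^2*exp(4*t)/2 + 3*t*exp(4*t), t^2*exp(4*t)/2 - 2*t*exp(4*t)]
  [-t*exp(4*t), t^2*exp(4*t)/2 - 4*t*exp(4*t) + exp(4*t), -t^2*exp(4*t)/2 + 3*t*exp(4*t)]
  [-t*exp(4*t), t^2*exp(4*t)/2 - 4*t*exp(4*t), -t^2*exp(4*t)/2 + 3*t*exp(4*t) + exp(4*t)]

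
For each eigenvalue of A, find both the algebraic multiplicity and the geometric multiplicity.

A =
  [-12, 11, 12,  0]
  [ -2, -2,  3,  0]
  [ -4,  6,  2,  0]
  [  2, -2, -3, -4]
λ = -4: alg = 4, geom = 2

Step 1 — factor the characteristic polynomial to read off the algebraic multiplicities:
  χ_A(x) = (x + 4)^4

Step 2 — compute geometric multiplicities via the rank-nullity identity g(λ) = n − rank(A − λI):
  rank(A − (-4)·I) = 2, so dim ker(A − (-4)·I) = n − 2 = 2

Summary:
  λ = -4: algebraic multiplicity = 4, geometric multiplicity = 2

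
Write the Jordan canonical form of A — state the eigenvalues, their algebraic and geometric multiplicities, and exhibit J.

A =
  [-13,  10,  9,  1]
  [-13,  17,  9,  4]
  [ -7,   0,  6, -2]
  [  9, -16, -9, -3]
J_1(-3) ⊕ J_2(3) ⊕ J_1(4)

The characteristic polynomial is
  det(x·I − A) = x^4 - 7*x^3 + 3*x^2 + 63*x - 108 = (x - 4)*(x - 3)^2*(x + 3)

Eigenvalues and multiplicities (the geometric multiplicity of λ is n − rank(A − λI), which equals the number of Jordan blocks for λ):
  λ = -3: algebraic multiplicity = 1, geometric multiplicity = 1
  λ = 3: algebraic multiplicity = 2, geometric multiplicity = 1
  λ = 4: algebraic multiplicity = 1, geometric multiplicity = 1

Determining the block sizes for each eigenvalue:
  λ = -3: one block (gm = 1), so the single block has size am = 1 → block sizes [1]
  λ = 3: one block (gm = 1), so the single block has size am = 2 → block sizes [2]
  λ = 4: one block (gm = 1), so the single block has size am = 1 → block sizes [1]

Assembling the blocks gives a Jordan form
J =
  [-3, 0, 0, 0]
  [ 0, 3, 1, 0]
  [ 0, 0, 3, 0]
  [ 0, 0, 0, 4]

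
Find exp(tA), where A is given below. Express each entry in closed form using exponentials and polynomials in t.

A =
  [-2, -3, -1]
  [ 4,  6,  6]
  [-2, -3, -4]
e^{tA} =
  [-3*t^2 - 2*t + 1, -9*t^2/2 - 3*t, -6*t^2 - t]
  [2*t^2 + 4*t, 3*t^2 + 6*t + 1, 4*t^2 + 6*t]
  [-2*t, -3*t, 1 - 4*t]

Strategy: write A = P · J · P⁻¹ where J is a Jordan canonical form, so e^{tA} = P · e^{tJ} · P⁻¹, and e^{tJ} can be computed block-by-block.

A has Jordan form
J =
  [0, 1, 0]
  [0, 0, 1]
  [0, 0, 0]
(up to reordering of blocks).

Per-block formulas:
  For a 3×3 Jordan block J_3(0): exp(t · J_3(0)) = e^(0t)·(I + t·N + (t^2/2)·N^2), where N is the 3×3 nilpotent shift.

After assembling e^{tJ} and conjugating by P, we get:

e^{tA} =
  [-3*t^2 - 2*t + 1, -9*t^2/2 - 3*t, -6*t^2 - t]
  [2*t^2 + 4*t, 3*t^2 + 6*t + 1, 4*t^2 + 6*t]
  [-2*t, -3*t, 1 - 4*t]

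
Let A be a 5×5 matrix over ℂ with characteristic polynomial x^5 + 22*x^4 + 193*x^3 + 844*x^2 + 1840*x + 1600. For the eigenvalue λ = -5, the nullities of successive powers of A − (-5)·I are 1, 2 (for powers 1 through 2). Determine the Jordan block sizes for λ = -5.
Block sizes for λ = -5: [2]

From the dimensions of kernels of powers, the number of Jordan blocks of size at least j is d_j − d_{j−1} where d_j = dim ker(N^j) (with d_0 = 0). Computing the differences gives [1, 1].
The number of blocks of size exactly k is (#blocks of size ≥ k) − (#blocks of size ≥ k + 1), so the partition is: 1 block(s) of size 2.
In nonincreasing order the block sizes are [2].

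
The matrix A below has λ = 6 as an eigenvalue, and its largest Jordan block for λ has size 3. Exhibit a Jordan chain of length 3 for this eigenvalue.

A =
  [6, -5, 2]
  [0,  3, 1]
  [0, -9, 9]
A Jordan chain for λ = 6 of length 3:
v_1 = (-3, 0, 0)ᵀ
v_2 = (-5, -3, -9)ᵀ
v_3 = (0, 1, 0)ᵀ

Let N = A − (6)·I. We want v_3 with N^3 v_3 = 0 but N^2 v_3 ≠ 0; then v_{j-1} := N · v_j for j = 3, …, 2.

Pick v_3 = (0, 1, 0)ᵀ.
Then v_2 = N · v_3 = (-5, -3, -9)ᵀ.
Then v_1 = N · v_2 = (-3, 0, 0)ᵀ.

Sanity check: (A − (6)·I) v_1 = (0, 0, 0)ᵀ = 0. ✓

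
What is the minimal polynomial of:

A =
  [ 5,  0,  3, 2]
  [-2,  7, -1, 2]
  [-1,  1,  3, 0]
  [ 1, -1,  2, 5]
x^3 - 15*x^2 + 75*x - 125

The characteristic polynomial is χ_A(x) = (x - 5)^4, so the eigenvalues are known. The minimal polynomial is
  m_A(x) = Π_λ (x − λ)^{k_λ}
where k_λ is the size of the *largest* Jordan block for λ (equivalently, the smallest k with (A − λI)^k v = 0 for every generalised eigenvector v of λ).

  λ = 5: largest Jordan block has size 3, contributing (x − 5)^3

So m_A(x) = (x - 5)^3 = x^3 - 15*x^2 + 75*x - 125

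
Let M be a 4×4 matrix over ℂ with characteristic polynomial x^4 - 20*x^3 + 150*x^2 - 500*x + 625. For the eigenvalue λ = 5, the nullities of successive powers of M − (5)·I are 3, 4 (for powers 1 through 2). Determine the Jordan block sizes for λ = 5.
Block sizes for λ = 5: [2, 1, 1]

From the dimensions of kernels of powers, the number of Jordan blocks of size at least j is d_j − d_{j−1} where d_j = dim ker(N^j) (with d_0 = 0). Computing the differences gives [3, 1].
The number of blocks of size exactly k is (#blocks of size ≥ k) − (#blocks of size ≥ k + 1), so the partition is: 2 block(s) of size 1, 1 block(s) of size 2.
In nonincreasing order the block sizes are [2, 1, 1].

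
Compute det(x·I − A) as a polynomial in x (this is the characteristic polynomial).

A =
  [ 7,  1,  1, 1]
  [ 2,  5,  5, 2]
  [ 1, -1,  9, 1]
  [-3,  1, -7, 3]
x^4 - 24*x^3 + 216*x^2 - 864*x + 1296

Expanding det(x·I − A) (e.g. by cofactor expansion or by noting that A is similar to its Jordan form J, which has the same characteristic polynomial as A) gives
  χ_A(x) = x^4 - 24*x^3 + 216*x^2 - 864*x + 1296
which factors as (x - 6)^4. The eigenvalues (with algebraic multiplicities) are λ = 6 with multiplicity 4.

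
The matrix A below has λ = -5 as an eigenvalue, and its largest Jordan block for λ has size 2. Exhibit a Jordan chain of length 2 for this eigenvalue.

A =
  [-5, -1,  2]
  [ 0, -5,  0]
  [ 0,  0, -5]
A Jordan chain for λ = -5 of length 2:
v_1 = (-1, 0, 0)ᵀ
v_2 = (0, 1, 0)ᵀ

Let N = A − (-5)·I. We want v_2 with N^2 v_2 = 0 but N^1 v_2 ≠ 0; then v_{j-1} := N · v_j for j = 2, …, 2.

Pick v_2 = (0, 1, 0)ᵀ.
Then v_1 = N · v_2 = (-1, 0, 0)ᵀ.

Sanity check: (A − (-5)·I) v_1 = (0, 0, 0)ᵀ = 0. ✓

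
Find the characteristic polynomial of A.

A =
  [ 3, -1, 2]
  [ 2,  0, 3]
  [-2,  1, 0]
x^3 - 3*x^2 + 3*x - 1

Expanding det(x·I − A) (e.g. by cofactor expansion or by noting that A is similar to its Jordan form J, which has the same characteristic polynomial as A) gives
  χ_A(x) = x^3 - 3*x^2 + 3*x - 1
which factors as (x - 1)^3. The eigenvalues (with algebraic multiplicities) are λ = 1 with multiplicity 3.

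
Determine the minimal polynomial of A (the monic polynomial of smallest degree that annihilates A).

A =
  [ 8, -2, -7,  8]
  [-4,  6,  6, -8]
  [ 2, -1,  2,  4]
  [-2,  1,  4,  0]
x^3 - 12*x^2 + 48*x - 64

The characteristic polynomial is χ_A(x) = (x - 4)^4, so the eigenvalues are known. The minimal polynomial is
  m_A(x) = Π_λ (x − λ)^{k_λ}
where k_λ is the size of the *largest* Jordan block for λ (equivalently, the smallest k with (A − λI)^k v = 0 for every generalised eigenvector v of λ).

  λ = 4: largest Jordan block has size 3, contributing (x − 4)^3

So m_A(x) = (x - 4)^3 = x^3 - 12*x^2 + 48*x - 64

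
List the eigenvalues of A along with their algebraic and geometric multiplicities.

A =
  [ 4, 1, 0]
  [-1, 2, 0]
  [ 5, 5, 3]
λ = 3: alg = 3, geom = 2

Step 1 — factor the characteristic polynomial to read off the algebraic multiplicities:
  χ_A(x) = (x - 3)^3

Step 2 — compute geometric multiplicities via the rank-nullity identity g(λ) = n − rank(A − λI):
  rank(A − (3)·I) = 1, so dim ker(A − (3)·I) = n − 1 = 2

Summary:
  λ = 3: algebraic multiplicity = 3, geometric multiplicity = 2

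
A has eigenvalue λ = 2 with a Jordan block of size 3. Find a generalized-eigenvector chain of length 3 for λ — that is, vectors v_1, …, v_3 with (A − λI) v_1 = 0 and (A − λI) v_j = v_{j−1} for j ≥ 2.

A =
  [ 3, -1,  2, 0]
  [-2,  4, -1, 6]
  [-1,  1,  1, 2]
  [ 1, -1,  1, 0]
A Jordan chain for λ = 2 of length 3:
v_1 = (1, 1, 0, 0)ᵀ
v_2 = (1, -2, -1, 1)ᵀ
v_3 = (1, 0, 0, 0)ᵀ

Let N = A − (2)·I. We want v_3 with N^3 v_3 = 0 but N^2 v_3 ≠ 0; then v_{j-1} := N · v_j for j = 3, …, 2.

Pick v_3 = (1, 0, 0, 0)ᵀ.
Then v_2 = N · v_3 = (1, -2, -1, 1)ᵀ.
Then v_1 = N · v_2 = (1, 1, 0, 0)ᵀ.

Sanity check: (A − (2)·I) v_1 = (0, 0, 0, 0)ᵀ = 0. ✓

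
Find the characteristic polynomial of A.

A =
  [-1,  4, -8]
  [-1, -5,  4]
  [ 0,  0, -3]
x^3 + 9*x^2 + 27*x + 27

Expanding det(x·I − A) (e.g. by cofactor expansion or by noting that A is similar to its Jordan form J, which has the same characteristic polynomial as A) gives
  χ_A(x) = x^3 + 9*x^2 + 27*x + 27
which factors as (x + 3)^3. The eigenvalues (with algebraic multiplicities) are λ = -3 with multiplicity 3.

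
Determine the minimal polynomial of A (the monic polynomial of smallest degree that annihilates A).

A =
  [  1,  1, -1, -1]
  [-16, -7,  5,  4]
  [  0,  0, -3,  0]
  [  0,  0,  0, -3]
x^3 + 9*x^2 + 27*x + 27

The characteristic polynomial is χ_A(x) = (x + 3)^4, so the eigenvalues are known. The minimal polynomial is
  m_A(x) = Π_λ (x − λ)^{k_λ}
where k_λ is the size of the *largest* Jordan block for λ (equivalently, the smallest k with (A − λI)^k v = 0 for every generalised eigenvector v of λ).

  λ = -3: largest Jordan block has size 3, contributing (x + 3)^3

So m_A(x) = (x + 3)^3 = x^3 + 9*x^2 + 27*x + 27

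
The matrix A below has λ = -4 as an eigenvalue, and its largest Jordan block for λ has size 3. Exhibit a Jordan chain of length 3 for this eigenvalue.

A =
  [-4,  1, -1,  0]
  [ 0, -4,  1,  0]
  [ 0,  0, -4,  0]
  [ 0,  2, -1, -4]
A Jordan chain for λ = -4 of length 3:
v_1 = (1, 0, 0, 2)ᵀ
v_2 = (-1, 1, 0, -1)ᵀ
v_3 = (0, 0, 1, 0)ᵀ

Let N = A − (-4)·I. We want v_3 with N^3 v_3 = 0 but N^2 v_3 ≠ 0; then v_{j-1} := N · v_j for j = 3, …, 2.

Pick v_3 = (0, 0, 1, 0)ᵀ.
Then v_2 = N · v_3 = (-1, 1, 0, -1)ᵀ.
Then v_1 = N · v_2 = (1, 0, 0, 2)ᵀ.

Sanity check: (A − (-4)·I) v_1 = (0, 0, 0, 0)ᵀ = 0. ✓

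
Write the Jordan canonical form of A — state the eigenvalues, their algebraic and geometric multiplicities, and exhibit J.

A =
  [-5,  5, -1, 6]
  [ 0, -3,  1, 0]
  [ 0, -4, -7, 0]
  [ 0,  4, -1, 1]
J_3(-5) ⊕ J_1(1)

The characteristic polynomial is
  det(x·I − A) = x^4 + 14*x^3 + 60*x^2 + 50*x - 125 = (x - 1)*(x + 5)^3

Eigenvalues and multiplicities (the geometric multiplicity of λ is n − rank(A − λI), which equals the number of Jordan blocks for λ):
  λ = -5: algebraic multiplicity = 3, geometric multiplicity = 1
  λ = 1: algebraic multiplicity = 1, geometric multiplicity = 1

Determining the block sizes for each eigenvalue:
  λ = -5: one block (gm = 1), so the single block has size am = 3 → block sizes [3]
  λ = 1: one block (gm = 1), so the single block has size am = 1 → block sizes [1]

Assembling the blocks gives a Jordan form
J =
  [-5,  1,  0, 0]
  [ 0, -5,  1, 0]
  [ 0,  0, -5, 0]
  [ 0,  0,  0, 1]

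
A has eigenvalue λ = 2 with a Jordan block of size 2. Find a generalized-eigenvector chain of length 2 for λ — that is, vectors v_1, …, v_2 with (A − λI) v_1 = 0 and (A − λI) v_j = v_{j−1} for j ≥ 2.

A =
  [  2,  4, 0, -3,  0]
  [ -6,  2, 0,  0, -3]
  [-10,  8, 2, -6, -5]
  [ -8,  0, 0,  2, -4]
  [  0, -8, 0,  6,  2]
A Jordan chain for λ = 2 of length 2:
v_1 = (0, -6, -10, -8, 0)ᵀ
v_2 = (1, 0, 0, 0, 0)ᵀ

Let N = A − (2)·I. We want v_2 with N^2 v_2 = 0 but N^1 v_2 ≠ 0; then v_{j-1} := N · v_j for j = 2, …, 2.

Pick v_2 = (1, 0, 0, 0, 0)ᵀ.
Then v_1 = N · v_2 = (0, -6, -10, -8, 0)ᵀ.

Sanity check: (A − (2)·I) v_1 = (0, 0, 0, 0, 0)ᵀ = 0. ✓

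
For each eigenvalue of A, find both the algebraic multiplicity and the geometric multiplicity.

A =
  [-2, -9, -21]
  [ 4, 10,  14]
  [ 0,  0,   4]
λ = 4: alg = 3, geom = 2

Step 1 — factor the characteristic polynomial to read off the algebraic multiplicities:
  χ_A(x) = (x - 4)^3

Step 2 — compute geometric multiplicities via the rank-nullity identity g(λ) = n − rank(A − λI):
  rank(A − (4)·I) = 1, so dim ker(A − (4)·I) = n − 1 = 2

Summary:
  λ = 4: algebraic multiplicity = 3, geometric multiplicity = 2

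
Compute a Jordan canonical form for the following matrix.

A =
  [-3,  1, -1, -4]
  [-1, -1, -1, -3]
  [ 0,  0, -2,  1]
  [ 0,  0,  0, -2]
J_2(-2) ⊕ J_2(-2)

The characteristic polynomial is
  det(x·I − A) = x^4 + 8*x^3 + 24*x^2 + 32*x + 16 = (x + 2)^4

Eigenvalues and multiplicities (the geometric multiplicity of λ is n − rank(A − λI), which equals the number of Jordan blocks for λ):
  λ = -2: algebraic multiplicity = 4, geometric multiplicity = 2

Determining the block sizes for each eigenvalue:
  λ = -2: with am = 4 and gm = 2, the partition is not yet determined (e.g. several partitions of 4 into 2 parts exist). Let N = A − (-2)·I. Computing rank(N^1) = 2, rank(N^2) = 0; the number of blocks of size ≥ j is rank(N^{j−1}) − rank(N^j), giving [2, 2]. So we have 2 block(s) of size 2 → block sizes [2, 2]

Assembling the blocks gives a Jordan form
J =
  [-2,  1,  0,  0]
  [ 0, -2,  0,  0]
  [ 0,  0, -2,  1]
  [ 0,  0,  0, -2]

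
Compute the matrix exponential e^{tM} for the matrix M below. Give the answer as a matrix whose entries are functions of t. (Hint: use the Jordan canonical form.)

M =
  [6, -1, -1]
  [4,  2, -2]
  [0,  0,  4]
e^{tM} =
  [2*t*exp(4*t) + exp(4*t), -t*exp(4*t), -t*exp(4*t)]
  [4*t*exp(4*t), -2*t*exp(4*t) + exp(4*t), -2*t*exp(4*t)]
  [0, 0, exp(4*t)]

Strategy: write M = P · J · P⁻¹ where J is a Jordan canonical form, so e^{tM} = P · e^{tJ} · P⁻¹, and e^{tJ} can be computed block-by-block.

M has Jordan form
J =
  [4, 1, 0]
  [0, 4, 0]
  [0, 0, 4]
(up to reordering of blocks).

Per-block formulas:
  For a 1×1 block at λ = 4: exp(t · [4]) = [e^(4t)].
  For a 2×2 Jordan block J_2(4): exp(t · J_2(4)) = e^(4t)·(I + t·N), where N is the 2×2 nilpotent shift.

After assembling e^{tJ} and conjugating by P, we get:

e^{tM} =
  [2*t*exp(4*t) + exp(4*t), -t*exp(4*t), -t*exp(4*t)]
  [4*t*exp(4*t), -2*t*exp(4*t) + exp(4*t), -2*t*exp(4*t)]
  [0, 0, exp(4*t)]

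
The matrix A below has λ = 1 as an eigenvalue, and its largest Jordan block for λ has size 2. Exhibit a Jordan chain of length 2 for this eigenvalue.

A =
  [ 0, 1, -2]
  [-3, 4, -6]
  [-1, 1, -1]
A Jordan chain for λ = 1 of length 2:
v_1 = (-1, -3, -1)ᵀ
v_2 = (1, 0, 0)ᵀ

Let N = A − (1)·I. We want v_2 with N^2 v_2 = 0 but N^1 v_2 ≠ 0; then v_{j-1} := N · v_j for j = 2, …, 2.

Pick v_2 = (1, 0, 0)ᵀ.
Then v_1 = N · v_2 = (-1, -3, -1)ᵀ.

Sanity check: (A − (1)·I) v_1 = (0, 0, 0)ᵀ = 0. ✓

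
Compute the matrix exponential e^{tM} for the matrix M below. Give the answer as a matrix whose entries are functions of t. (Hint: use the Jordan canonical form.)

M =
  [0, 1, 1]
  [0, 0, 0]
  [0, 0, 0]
e^{tM} =
  [1, t, t]
  [0, 1, 0]
  [0, 0, 1]

Strategy: write M = P · J · P⁻¹ where J is a Jordan canonical form, so e^{tM} = P · e^{tJ} · P⁻¹, and e^{tJ} can be computed block-by-block.

M has Jordan form
J =
  [0, 1, 0]
  [0, 0, 0]
  [0, 0, 0]
(up to reordering of blocks).

Per-block formulas:
  For a 1×1 block at λ = 0: exp(t · [0]) = [e^(0t)].
  For a 2×2 Jordan block J_2(0): exp(t · J_2(0)) = e^(0t)·(I + t·N), where N is the 2×2 nilpotent shift.

After assembling e^{tJ} and conjugating by P, we get:

e^{tM} =
  [1, t, t]
  [0, 1, 0]
  [0, 0, 1]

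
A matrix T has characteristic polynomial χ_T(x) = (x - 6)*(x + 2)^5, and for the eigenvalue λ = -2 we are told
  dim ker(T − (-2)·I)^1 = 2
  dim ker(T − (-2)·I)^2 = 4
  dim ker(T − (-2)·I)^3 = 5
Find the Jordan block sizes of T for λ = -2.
Block sizes for λ = -2: [3, 2]

From the dimensions of kernels of powers, the number of Jordan blocks of size at least j is d_j − d_{j−1} where d_j = dim ker(N^j) (with d_0 = 0). Computing the differences gives [2, 2, 1].
The number of blocks of size exactly k is (#blocks of size ≥ k) − (#blocks of size ≥ k + 1), so the partition is: 1 block(s) of size 2, 1 block(s) of size 3.
In nonincreasing order the block sizes are [3, 2].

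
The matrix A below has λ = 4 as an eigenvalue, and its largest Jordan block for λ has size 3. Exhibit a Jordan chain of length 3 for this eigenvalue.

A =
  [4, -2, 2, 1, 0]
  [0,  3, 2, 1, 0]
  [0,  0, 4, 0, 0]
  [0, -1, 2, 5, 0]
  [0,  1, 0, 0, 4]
A Jordan chain for λ = 4 of length 3:
v_1 = (1, 0, 0, 0, -1)ᵀ
v_2 = (-2, -1, 0, -1, 1)ᵀ
v_3 = (0, 1, 0, 0, 0)ᵀ

Let N = A − (4)·I. We want v_3 with N^3 v_3 = 0 but N^2 v_3 ≠ 0; then v_{j-1} := N · v_j for j = 3, …, 2.

Pick v_3 = (0, 1, 0, 0, 0)ᵀ.
Then v_2 = N · v_3 = (-2, -1, 0, -1, 1)ᵀ.
Then v_1 = N · v_2 = (1, 0, 0, 0, -1)ᵀ.

Sanity check: (A − (4)·I) v_1 = (0, 0, 0, 0, 0)ᵀ = 0. ✓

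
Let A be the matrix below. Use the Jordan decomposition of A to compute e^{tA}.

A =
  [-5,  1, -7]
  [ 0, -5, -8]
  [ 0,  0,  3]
e^{tA} =
  [exp(-5*t), t*exp(-5*t), t*exp(-5*t) - exp(3*t) + exp(-5*t)]
  [0, exp(-5*t), -exp(3*t) + exp(-5*t)]
  [0, 0, exp(3*t)]

Strategy: write A = P · J · P⁻¹ where J is a Jordan canonical form, so e^{tA} = P · e^{tJ} · P⁻¹, and e^{tJ} can be computed block-by-block.

A has Jordan form
J =
  [-5,  1, 0]
  [ 0, -5, 0]
  [ 0,  0, 3]
(up to reordering of blocks).

Per-block formulas:
  For a 2×2 Jordan block J_2(-5): exp(t · J_2(-5)) = e^(-5t)·(I + t·N), where N is the 2×2 nilpotent shift.
  For a 1×1 block at λ = 3: exp(t · [3]) = [e^(3t)].

After assembling e^{tJ} and conjugating by P, we get:

e^{tA} =
  [exp(-5*t), t*exp(-5*t), t*exp(-5*t) - exp(3*t) + exp(-5*t)]
  [0, exp(-5*t), -exp(3*t) + exp(-5*t)]
  [0, 0, exp(3*t)]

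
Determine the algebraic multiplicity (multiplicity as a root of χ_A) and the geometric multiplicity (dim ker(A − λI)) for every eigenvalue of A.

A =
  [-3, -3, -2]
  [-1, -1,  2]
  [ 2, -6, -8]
λ = -4: alg = 3, geom = 2

Step 1 — factor the characteristic polynomial to read off the algebraic multiplicities:
  χ_A(x) = (x + 4)^3

Step 2 — compute geometric multiplicities via the rank-nullity identity g(λ) = n − rank(A − λI):
  rank(A − (-4)·I) = 1, so dim ker(A − (-4)·I) = n − 1 = 2

Summary:
  λ = -4: algebraic multiplicity = 3, geometric multiplicity = 2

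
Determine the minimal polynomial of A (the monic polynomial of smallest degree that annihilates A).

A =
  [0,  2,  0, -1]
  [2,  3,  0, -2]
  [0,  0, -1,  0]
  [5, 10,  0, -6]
x^2 + 2*x + 1

The characteristic polynomial is χ_A(x) = (x + 1)^4, so the eigenvalues are known. The minimal polynomial is
  m_A(x) = Π_λ (x − λ)^{k_λ}
where k_λ is the size of the *largest* Jordan block for λ (equivalently, the smallest k with (A − λI)^k v = 0 for every generalised eigenvector v of λ).

  λ = -1: largest Jordan block has size 2, contributing (x + 1)^2

So m_A(x) = (x + 1)^2 = x^2 + 2*x + 1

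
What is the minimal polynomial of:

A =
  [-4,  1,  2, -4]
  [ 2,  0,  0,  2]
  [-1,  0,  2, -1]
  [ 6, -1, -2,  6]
x^4 - 4*x^3 + 4*x^2

The characteristic polynomial is χ_A(x) = x^2*(x - 2)^2, so the eigenvalues are known. The minimal polynomial is
  m_A(x) = Π_λ (x − λ)^{k_λ}
where k_λ is the size of the *largest* Jordan block for λ (equivalently, the smallest k with (A − λI)^k v = 0 for every generalised eigenvector v of λ).

  λ = 0: largest Jordan block has size 2, contributing (x − 0)^2
  λ = 2: largest Jordan block has size 2, contributing (x − 2)^2

So m_A(x) = x^2*(x - 2)^2 = x^4 - 4*x^3 + 4*x^2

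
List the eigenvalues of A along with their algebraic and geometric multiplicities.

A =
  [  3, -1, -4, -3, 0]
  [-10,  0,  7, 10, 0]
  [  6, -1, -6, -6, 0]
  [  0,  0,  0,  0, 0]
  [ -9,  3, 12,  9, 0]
λ = -1: alg = 3, geom = 1; λ = 0: alg = 2, geom = 2

Step 1 — factor the characteristic polynomial to read off the algebraic multiplicities:
  χ_A(x) = x^2*(x + 1)^3

Step 2 — compute geometric multiplicities via the rank-nullity identity g(λ) = n − rank(A − λI):
  rank(A − (-1)·I) = 4, so dim ker(A − (-1)·I) = n − 4 = 1
  rank(A − (0)·I) = 3, so dim ker(A − (0)·I) = n − 3 = 2

Summary:
  λ = -1: algebraic multiplicity = 3, geometric multiplicity = 1
  λ = 0: algebraic multiplicity = 2, geometric multiplicity = 2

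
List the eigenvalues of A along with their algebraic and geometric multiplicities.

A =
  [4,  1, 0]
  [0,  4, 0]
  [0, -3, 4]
λ = 4: alg = 3, geom = 2

Step 1 — factor the characteristic polynomial to read off the algebraic multiplicities:
  χ_A(x) = (x - 4)^3

Step 2 — compute geometric multiplicities via the rank-nullity identity g(λ) = n − rank(A − λI):
  rank(A − (4)·I) = 1, so dim ker(A − (4)·I) = n − 1 = 2

Summary:
  λ = 4: algebraic multiplicity = 3, geometric multiplicity = 2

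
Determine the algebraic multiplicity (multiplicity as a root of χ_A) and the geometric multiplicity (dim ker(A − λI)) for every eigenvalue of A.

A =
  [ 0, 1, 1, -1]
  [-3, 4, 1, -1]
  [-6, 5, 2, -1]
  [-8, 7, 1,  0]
λ = 1: alg = 3, geom = 1; λ = 3: alg = 1, geom = 1

Step 1 — factor the characteristic polynomial to read off the algebraic multiplicities:
  χ_A(x) = (x - 3)*(x - 1)^3

Step 2 — compute geometric multiplicities via the rank-nullity identity g(λ) = n − rank(A − λI):
  rank(A − (1)·I) = 3, so dim ker(A − (1)·I) = n − 3 = 1
  rank(A − (3)·I) = 3, so dim ker(A − (3)·I) = n − 3 = 1

Summary:
  λ = 1: algebraic multiplicity = 3, geometric multiplicity = 1
  λ = 3: algebraic multiplicity = 1, geometric multiplicity = 1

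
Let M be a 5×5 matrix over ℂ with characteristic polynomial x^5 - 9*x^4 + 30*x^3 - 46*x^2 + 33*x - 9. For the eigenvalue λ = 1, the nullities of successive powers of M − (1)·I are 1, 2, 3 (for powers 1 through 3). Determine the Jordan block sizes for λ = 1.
Block sizes for λ = 1: [3]

From the dimensions of kernels of powers, the number of Jordan blocks of size at least j is d_j − d_{j−1} where d_j = dim ker(N^j) (with d_0 = 0). Computing the differences gives [1, 1, 1].
The number of blocks of size exactly k is (#blocks of size ≥ k) − (#blocks of size ≥ k + 1), so the partition is: 1 block(s) of size 3.
In nonincreasing order the block sizes are [3].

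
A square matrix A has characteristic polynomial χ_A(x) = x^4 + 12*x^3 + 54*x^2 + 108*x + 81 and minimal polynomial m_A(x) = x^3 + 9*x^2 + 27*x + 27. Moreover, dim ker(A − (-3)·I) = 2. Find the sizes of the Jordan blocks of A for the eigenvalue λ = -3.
Block sizes for λ = -3: [3, 1]

Step 1 — from the characteristic polynomial, algebraic multiplicity of λ = -3 is 4. From dim ker(A − (-3)·I) = 2, there are exactly 2 Jordan blocks for λ = -3.
Step 2 — from the minimal polynomial, the factor (x + 3)^3 tells us the largest block for λ = -3 has size 3.
Step 3 — with total size 4, 2 blocks, and largest block 3, the block sizes (in nonincreasing order) are [3, 1].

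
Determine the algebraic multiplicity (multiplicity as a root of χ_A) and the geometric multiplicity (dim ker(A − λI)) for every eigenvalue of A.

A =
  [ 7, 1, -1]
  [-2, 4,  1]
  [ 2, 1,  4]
λ = 5: alg = 3, geom = 2

Step 1 — factor the characteristic polynomial to read off the algebraic multiplicities:
  χ_A(x) = (x - 5)^3

Step 2 — compute geometric multiplicities via the rank-nullity identity g(λ) = n − rank(A − λI):
  rank(A − (5)·I) = 1, so dim ker(A − (5)·I) = n − 1 = 2

Summary:
  λ = 5: algebraic multiplicity = 3, geometric multiplicity = 2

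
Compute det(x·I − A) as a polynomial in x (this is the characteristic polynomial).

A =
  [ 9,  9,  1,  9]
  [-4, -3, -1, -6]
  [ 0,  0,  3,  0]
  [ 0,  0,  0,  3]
x^4 - 12*x^3 + 54*x^2 - 108*x + 81

Expanding det(x·I − A) (e.g. by cofactor expansion or by noting that A is similar to its Jordan form J, which has the same characteristic polynomial as A) gives
  χ_A(x) = x^4 - 12*x^3 + 54*x^2 - 108*x + 81
which factors as (x - 3)^4. The eigenvalues (with algebraic multiplicities) are λ = 3 with multiplicity 4.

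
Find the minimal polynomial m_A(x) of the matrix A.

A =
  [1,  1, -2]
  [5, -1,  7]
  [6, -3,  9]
x^3 - 9*x^2 + 27*x - 27

The characteristic polynomial is χ_A(x) = (x - 3)^3, so the eigenvalues are known. The minimal polynomial is
  m_A(x) = Π_λ (x − λ)^{k_λ}
where k_λ is the size of the *largest* Jordan block for λ (equivalently, the smallest k with (A − λI)^k v = 0 for every generalised eigenvector v of λ).

  λ = 3: largest Jordan block has size 3, contributing (x − 3)^3

So m_A(x) = (x - 3)^3 = x^3 - 9*x^2 + 27*x - 27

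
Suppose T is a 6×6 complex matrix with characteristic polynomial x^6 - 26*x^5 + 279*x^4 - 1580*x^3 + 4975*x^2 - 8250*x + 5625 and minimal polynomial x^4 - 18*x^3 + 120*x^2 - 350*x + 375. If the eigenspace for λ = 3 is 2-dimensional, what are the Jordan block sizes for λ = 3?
Block sizes for λ = 3: [1, 1]

Step 1 — from the characteristic polynomial, algebraic multiplicity of λ = 3 is 2. From dim ker(T − (3)·I) = 2, there are exactly 2 Jordan blocks for λ = 3.
Step 2 — from the minimal polynomial, the factor (x − 3) tells us the largest block for λ = 3 has size 1.
Step 3 — with total size 2, 2 blocks, and largest block 1, the block sizes (in nonincreasing order) are [1, 1].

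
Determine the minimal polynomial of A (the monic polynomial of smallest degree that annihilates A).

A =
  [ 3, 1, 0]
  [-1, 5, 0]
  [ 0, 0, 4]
x^2 - 8*x + 16

The characteristic polynomial is χ_A(x) = (x - 4)^3, so the eigenvalues are known. The minimal polynomial is
  m_A(x) = Π_λ (x − λ)^{k_λ}
where k_λ is the size of the *largest* Jordan block for λ (equivalently, the smallest k with (A − λI)^k v = 0 for every generalised eigenvector v of λ).

  λ = 4: largest Jordan block has size 2, contributing (x − 4)^2

So m_A(x) = (x - 4)^2 = x^2 - 8*x + 16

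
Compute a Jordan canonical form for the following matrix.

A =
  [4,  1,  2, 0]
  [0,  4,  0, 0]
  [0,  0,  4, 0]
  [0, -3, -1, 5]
J_2(4) ⊕ J_1(4) ⊕ J_1(5)

The characteristic polynomial is
  det(x·I − A) = x^4 - 17*x^3 + 108*x^2 - 304*x + 320 = (x - 5)*(x - 4)^3

Eigenvalues and multiplicities (the geometric multiplicity of λ is n − rank(A − λI), which equals the number of Jordan blocks for λ):
  λ = 4: algebraic multiplicity = 3, geometric multiplicity = 2
  λ = 5: algebraic multiplicity = 1, geometric multiplicity = 1

Determining the block sizes for each eigenvalue:
  λ = 4: 2 blocks summing to 3 forces exactly one block of size 2 and the rest size 1 → block sizes [2, 1]
  λ = 5: one block (gm = 1), so the single block has size am = 1 → block sizes [1]

Assembling the blocks gives a Jordan form
J =
  [4, 1, 0, 0]
  [0, 4, 0, 0]
  [0, 0, 4, 0]
  [0, 0, 0, 5]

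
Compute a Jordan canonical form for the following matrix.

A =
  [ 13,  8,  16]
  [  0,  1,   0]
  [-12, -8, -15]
J_1(-3) ⊕ J_1(1) ⊕ J_1(1)

The characteristic polynomial is
  det(x·I − A) = x^3 + x^2 - 5*x + 3 = (x - 1)^2*(x + 3)

Eigenvalues and multiplicities (the geometric multiplicity of λ is n − rank(A − λI), which equals the number of Jordan blocks for λ):
  λ = -3: algebraic multiplicity = 1, geometric multiplicity = 1
  λ = 1: algebraic multiplicity = 2, geometric multiplicity = 2

Determining the block sizes for each eigenvalue:
  λ = -3: one block (gm = 1), so the single block has size am = 1 → block sizes [1]
  λ = 1: gm = am = 2, so every block has size 1 → block sizes [1, 1]

Assembling the blocks gives a Jordan form
J =
  [-3, 0, 0]
  [ 0, 1, 0]
  [ 0, 0, 1]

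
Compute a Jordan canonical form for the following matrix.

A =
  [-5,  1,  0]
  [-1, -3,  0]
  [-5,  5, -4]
J_2(-4) ⊕ J_1(-4)

The characteristic polynomial is
  det(x·I − A) = x^3 + 12*x^2 + 48*x + 64 = (x + 4)^3

Eigenvalues and multiplicities (the geometric multiplicity of λ is n − rank(A − λI), which equals the number of Jordan blocks for λ):
  λ = -4: algebraic multiplicity = 3, geometric multiplicity = 2

Determining the block sizes for each eigenvalue:
  λ = -4: 2 blocks summing to 3 forces exactly one block of size 2 and the rest size 1 → block sizes [2, 1]

Assembling the blocks gives a Jordan form
J =
  [-4,  1,  0]
  [ 0, -4,  0]
  [ 0,  0, -4]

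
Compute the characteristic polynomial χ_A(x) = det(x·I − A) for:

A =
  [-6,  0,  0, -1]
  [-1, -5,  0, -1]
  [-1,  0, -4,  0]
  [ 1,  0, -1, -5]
x^4 + 20*x^3 + 150*x^2 + 500*x + 625

Expanding det(x·I − A) (e.g. by cofactor expansion or by noting that A is similar to its Jordan form J, which has the same characteristic polynomial as A) gives
  χ_A(x) = x^4 + 20*x^3 + 150*x^2 + 500*x + 625
which factors as (x + 5)^4. The eigenvalues (with algebraic multiplicities) are λ = -5 with multiplicity 4.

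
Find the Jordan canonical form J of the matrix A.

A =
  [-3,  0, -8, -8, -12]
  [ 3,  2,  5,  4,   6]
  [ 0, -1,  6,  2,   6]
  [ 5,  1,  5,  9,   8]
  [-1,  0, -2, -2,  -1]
J_1(1) ⊕ J_3(3) ⊕ J_1(3)

The characteristic polynomial is
  det(x·I − A) = x^5 - 13*x^4 + 66*x^3 - 162*x^2 + 189*x - 81 = (x - 3)^4*(x - 1)

Eigenvalues and multiplicities (the geometric multiplicity of λ is n − rank(A − λI), which equals the number of Jordan blocks for λ):
  λ = 1: algebraic multiplicity = 1, geometric multiplicity = 1
  λ = 3: algebraic multiplicity = 4, geometric multiplicity = 2

Determining the block sizes for each eigenvalue:
  λ = 1: one block (gm = 1), so the single block has size am = 1 → block sizes [1]
  λ = 3: with am = 4 and gm = 2, the partition is not yet determined (e.g. several partitions of 4 into 2 parts exist). Let N = A − (3)·I. Computing rank(N^1) = 3, rank(N^2) = 2, rank(N^3) = 1; the number of blocks of size ≥ j is rank(N^{j−1}) − rank(N^j), giving [2, 1, 1]. So we have 1 block(s) of size 3, 1 block(s) of size 1 → block sizes [3, 1]

Assembling the blocks gives a Jordan form
J =
  [1, 0, 0, 0, 0]
  [0, 3, 1, 0, 0]
  [0, 0, 3, 1, 0]
  [0, 0, 0, 3, 0]
  [0, 0, 0, 0, 3]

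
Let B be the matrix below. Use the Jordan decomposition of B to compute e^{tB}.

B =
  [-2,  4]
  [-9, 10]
e^{tB} =
  [-6*t*exp(4*t) + exp(4*t), 4*t*exp(4*t)]
  [-9*t*exp(4*t), 6*t*exp(4*t) + exp(4*t)]

Strategy: write B = P · J · P⁻¹ where J is a Jordan canonical form, so e^{tB} = P · e^{tJ} · P⁻¹, and e^{tJ} can be computed block-by-block.

B has Jordan form
J =
  [4, 1]
  [0, 4]
(up to reordering of blocks).

Per-block formulas:
  For a 2×2 Jordan block J_2(4): exp(t · J_2(4)) = e^(4t)·(I + t·N), where N is the 2×2 nilpotent shift.

After assembling e^{tJ} and conjugating by P, we get:

e^{tB} =
  [-6*t*exp(4*t) + exp(4*t), 4*t*exp(4*t)]
  [-9*t*exp(4*t), 6*t*exp(4*t) + exp(4*t)]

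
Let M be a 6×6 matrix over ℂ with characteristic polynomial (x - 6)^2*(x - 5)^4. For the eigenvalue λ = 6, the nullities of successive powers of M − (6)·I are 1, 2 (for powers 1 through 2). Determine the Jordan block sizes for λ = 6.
Block sizes for λ = 6: [2]

From the dimensions of kernels of powers, the number of Jordan blocks of size at least j is d_j − d_{j−1} where d_j = dim ker(N^j) (with d_0 = 0). Computing the differences gives [1, 1].
The number of blocks of size exactly k is (#blocks of size ≥ k) − (#blocks of size ≥ k + 1), so the partition is: 1 block(s) of size 2.
In nonincreasing order the block sizes are [2].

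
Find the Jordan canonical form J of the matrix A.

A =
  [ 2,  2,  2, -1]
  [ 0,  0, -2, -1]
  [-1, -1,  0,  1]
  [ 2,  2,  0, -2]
J_2(0) ⊕ J_2(0)

The characteristic polynomial is
  det(x·I − A) = x^4

Eigenvalues and multiplicities (the geometric multiplicity of λ is n − rank(A − λI), which equals the number of Jordan blocks for λ):
  λ = 0: algebraic multiplicity = 4, geometric multiplicity = 2

Determining the block sizes for each eigenvalue:
  λ = 0: with am = 4 and gm = 2, the partition is not yet determined (e.g. several partitions of 4 into 2 parts exist). Let N = A − (0)·I. Computing rank(N^1) = 2, rank(N^2) = 0; the number of blocks of size ≥ j is rank(N^{j−1}) − rank(N^j), giving [2, 2]. So we have 2 block(s) of size 2 → block sizes [2, 2]

Assembling the blocks gives a Jordan form
J =
  [0, 1, 0, 0]
  [0, 0, 0, 0]
  [0, 0, 0, 1]
  [0, 0, 0, 0]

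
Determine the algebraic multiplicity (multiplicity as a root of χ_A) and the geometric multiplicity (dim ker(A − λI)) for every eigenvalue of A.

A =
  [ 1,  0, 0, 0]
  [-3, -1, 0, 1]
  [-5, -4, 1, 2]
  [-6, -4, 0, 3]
λ = 1: alg = 4, geom = 2

Step 1 — factor the characteristic polynomial to read off the algebraic multiplicities:
  χ_A(x) = (x - 1)^4

Step 2 — compute geometric multiplicities via the rank-nullity identity g(λ) = n − rank(A − λI):
  rank(A − (1)·I) = 2, so dim ker(A − (1)·I) = n − 2 = 2

Summary:
  λ = 1: algebraic multiplicity = 4, geometric multiplicity = 2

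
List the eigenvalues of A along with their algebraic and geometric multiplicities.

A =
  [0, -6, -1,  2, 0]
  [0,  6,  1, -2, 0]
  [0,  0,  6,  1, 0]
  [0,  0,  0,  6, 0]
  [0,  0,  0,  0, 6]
λ = 0: alg = 1, geom = 1; λ = 6: alg = 4, geom = 2

Step 1 — factor the characteristic polynomial to read off the algebraic multiplicities:
  χ_A(x) = x*(x - 6)^4

Step 2 — compute geometric multiplicities via the rank-nullity identity g(λ) = n − rank(A − λI):
  rank(A − (0)·I) = 4, so dim ker(A − (0)·I) = n − 4 = 1
  rank(A − (6)·I) = 3, so dim ker(A − (6)·I) = n − 3 = 2

Summary:
  λ = 0: algebraic multiplicity = 1, geometric multiplicity = 1
  λ = 6: algebraic multiplicity = 4, geometric multiplicity = 2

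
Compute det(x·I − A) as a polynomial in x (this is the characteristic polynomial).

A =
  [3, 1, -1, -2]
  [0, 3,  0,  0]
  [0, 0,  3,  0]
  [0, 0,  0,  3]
x^4 - 12*x^3 + 54*x^2 - 108*x + 81

Expanding det(x·I − A) (e.g. by cofactor expansion or by noting that A is similar to its Jordan form J, which has the same characteristic polynomial as A) gives
  χ_A(x) = x^4 - 12*x^3 + 54*x^2 - 108*x + 81
which factors as (x - 3)^4. The eigenvalues (with algebraic multiplicities) are λ = 3 with multiplicity 4.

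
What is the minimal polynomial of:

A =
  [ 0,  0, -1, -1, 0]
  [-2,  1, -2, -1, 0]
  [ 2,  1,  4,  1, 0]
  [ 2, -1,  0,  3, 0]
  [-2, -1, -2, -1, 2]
x^2 - 4*x + 4

The characteristic polynomial is χ_A(x) = (x - 2)^5, so the eigenvalues are known. The minimal polynomial is
  m_A(x) = Π_λ (x − λ)^{k_λ}
where k_λ is the size of the *largest* Jordan block for λ (equivalently, the smallest k with (A − λI)^k v = 0 for every generalised eigenvector v of λ).

  λ = 2: largest Jordan block has size 2, contributing (x − 2)^2

So m_A(x) = (x - 2)^2 = x^2 - 4*x + 4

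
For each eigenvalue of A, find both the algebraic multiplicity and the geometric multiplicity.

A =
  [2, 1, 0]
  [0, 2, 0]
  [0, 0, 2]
λ = 2: alg = 3, geom = 2

Step 1 — factor the characteristic polynomial to read off the algebraic multiplicities:
  χ_A(x) = (x - 2)^3

Step 2 — compute geometric multiplicities via the rank-nullity identity g(λ) = n − rank(A − λI):
  rank(A − (2)·I) = 1, so dim ker(A − (2)·I) = n − 1 = 2

Summary:
  λ = 2: algebraic multiplicity = 3, geometric multiplicity = 2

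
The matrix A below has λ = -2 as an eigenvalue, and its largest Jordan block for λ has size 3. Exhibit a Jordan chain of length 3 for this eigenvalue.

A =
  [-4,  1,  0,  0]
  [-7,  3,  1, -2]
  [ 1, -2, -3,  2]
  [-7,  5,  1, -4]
A Jordan chain for λ = -2 of length 3:
v_1 = (-3, -6, -3, -6)ᵀ
v_2 = (-2, -7, 1, -7)ᵀ
v_3 = (1, 0, 0, 0)ᵀ

Let N = A − (-2)·I. We want v_3 with N^3 v_3 = 0 but N^2 v_3 ≠ 0; then v_{j-1} := N · v_j for j = 3, …, 2.

Pick v_3 = (1, 0, 0, 0)ᵀ.
Then v_2 = N · v_3 = (-2, -7, 1, -7)ᵀ.
Then v_1 = N · v_2 = (-3, -6, -3, -6)ᵀ.

Sanity check: (A − (-2)·I) v_1 = (0, 0, 0, 0)ᵀ = 0. ✓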